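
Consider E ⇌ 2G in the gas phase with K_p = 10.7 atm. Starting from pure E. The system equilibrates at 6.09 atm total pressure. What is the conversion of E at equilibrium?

X = 0.552

Take 1 mol E as basis and let X be its fractional conversion, so ξ = X.
Species balance: n_E = 1 − X; n_G = 2X.
Summing: n_T = 1 + X.
With p_i = (n_i/n_T)P, K_p = p_G^2 / (p_E).
This yields a degree-2 equation in X; solving on (0,1), X = 0.552.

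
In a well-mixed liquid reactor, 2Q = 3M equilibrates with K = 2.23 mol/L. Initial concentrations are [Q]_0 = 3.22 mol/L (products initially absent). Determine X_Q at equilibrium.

Let X = conversion of Q; extent ξ = 3.22X/2 mol/L.
Concentrations: [Q] = 3.22 − 3.22X; [M] = 4.83X.
K = [M]^3 / ([Q]^2).
Solving K = 2.23 for X ∈ (0,1): X = 0.413.

X = 0.413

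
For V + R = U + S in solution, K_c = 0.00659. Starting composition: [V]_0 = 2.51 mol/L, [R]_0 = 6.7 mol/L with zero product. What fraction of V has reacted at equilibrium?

X = 0.121

Let X = conversion of V; extent ξ = 2.51·X mol/L.
Concentrations: [V] = 2.51 − 2.51X; [R] = 6.7 − 2.51X; [U] = 2.51X; [S] = 2.51X.
K_c = [U] [S] / ([V] [R]).
Solving K_c = 0.00659 for X ∈ (0,1): X = 0.121.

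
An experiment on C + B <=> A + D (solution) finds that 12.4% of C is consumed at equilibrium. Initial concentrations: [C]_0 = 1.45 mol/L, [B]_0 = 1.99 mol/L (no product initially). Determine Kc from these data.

Kc = 0.0141

Let X = conversion of C.
Concentrations: [C] = 1.45 − 1.45X; [B] = 1.99 − 1.45X; [A] = 1.45X; [D] = 1.45X.
At X = 0.124: [C] = 1.27, [B] = 1.81, [A] = 0.18, [D] = 0.18.
Kc = [A] [D] / ([C] [B]) = 0.0141.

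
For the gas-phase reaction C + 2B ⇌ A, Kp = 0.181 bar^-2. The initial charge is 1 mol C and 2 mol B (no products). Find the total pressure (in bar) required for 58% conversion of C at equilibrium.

Let X = conversion of C (basis 1 mol C); extent of reaction ξ = X.
Mole table: n_C = 1 − X; n_B = 2 − 2X; n_A = X.
Total moles n_T = 3 − 2X.
Kp = p_A / (p_C p_B^2) with p_i = (n_i/n_T)·P.
At X = 0.58: the mole-fraction product g(X) = Π y_i^ν_i = 6.626. Since Kp = g(X)·P^{-2}, P = (g/Kp)^(1/2) = (6.626/0.181)^(1/2) = 6.05 bar.

P = 6.05 bar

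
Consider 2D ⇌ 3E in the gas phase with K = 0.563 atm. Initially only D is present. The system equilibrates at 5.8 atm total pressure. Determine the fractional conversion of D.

X = 0.261

Let X = conversion of D (basis 1 mol D); extent of reaction ξ = 0.5X.
Species balance: n_D = 1 − X; n_E = 1.5X.
n_T = Σnᵢ = 1 + 0.5X.
y_i = n_i/n_T, p_i = y_i·P. K = p_E^3 / (p_D^2).
Substituting and setting equal to 0.563 atm gives a polynomial in X; the root in (0,1) is X = 0.261.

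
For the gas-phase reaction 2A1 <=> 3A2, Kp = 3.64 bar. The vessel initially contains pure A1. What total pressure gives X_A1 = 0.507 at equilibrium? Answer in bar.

P = 2.52 bar

Basis: 1 mol A1 initially; let X = conversion of A1. Extent ξ = 0.5X.
Moles: n_A1 = 1 − X; n_A2 = 1.5X.
Total moles n_T = 1 + 0.5X.
Kp = p_A2^3 / (p_A1^2) with p_i = (n_i/n_T)·P.
At X = 0.507: the mole-fraction product g(X) = Π y_i^ν_i = 1.444. Since Kp = g(X)·P^{1}, P = (Kp/g)^(1/1) = (3.64/1.444)^(1/1) = 2.52 bar.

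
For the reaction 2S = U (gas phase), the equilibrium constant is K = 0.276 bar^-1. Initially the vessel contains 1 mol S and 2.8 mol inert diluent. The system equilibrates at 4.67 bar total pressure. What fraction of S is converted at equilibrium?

X = 0.324

Basis: 1 mol S initially; let X = conversion of S. Extent ξ = 0.5X.
Mole table: n_S = 1 − X; n_U = 0.5X; n_I = 2.8 (inert).
Summing: n_T = 3.8 − 0.5X.
y_i = n_i/n_T, p_i = y_i·P. K = p_U / (p_S^2).
Equating to 0.276 bar^-1 and solving on 0 < X < 1: X = 0.324.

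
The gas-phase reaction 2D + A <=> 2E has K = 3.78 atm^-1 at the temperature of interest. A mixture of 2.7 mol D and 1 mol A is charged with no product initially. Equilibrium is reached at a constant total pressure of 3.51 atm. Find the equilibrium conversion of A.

X = 0.715

Basis: 1 mol A initially; let X = conversion of A. Extent ξ = X.
Species balance: n_D = 2.7 − 2X; n_A = 1 − X; n_E = 2X.
Total moles n_T = 3.7 − X.
y_i = n_i/n_T, p_i = y_i·P. K = p_E^2 / (p_D^2 p_A).
Substituting and setting equal to 3.78 atm^-1 gives a polynomial in X; the root in (0,1) is X = 0.715.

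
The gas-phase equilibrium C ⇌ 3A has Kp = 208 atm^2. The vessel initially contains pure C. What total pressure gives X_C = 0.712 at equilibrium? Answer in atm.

Basis: 1 mol C initially; let X = conversion of C. Extent ξ = X.
Moles: n_C = 1 − X; n_A = 3X.
Total moles n_T = 1 + 2X.
Kp = p_A^3 / (p_C) with p_i = (n_i/n_T)·P.
At X = 0.712: the mole-fraction product g(X) = Π y_i^ν_i = 5.759. Since Kp = g(X)·P^{2}, P = (Kp/g)^(1/2) = (208/5.759)^(1/2) = 6.01 atm.

P = 6.01 atm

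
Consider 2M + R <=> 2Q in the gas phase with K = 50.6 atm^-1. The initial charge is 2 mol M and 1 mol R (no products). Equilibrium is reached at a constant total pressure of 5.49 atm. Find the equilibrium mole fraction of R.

Take 2 mol M as basis and let X be its fractional conversion, so ξ = X.
At extent ξ: n_M = 2 − 2X; n_R = 1 − X; n_Q = 2X.
n_T = Σnᵢ = 3 − X.
y_i = n_i/n_T, p_i = y_i·P. K = p_Q^2 / (p_M^2 p_R).
Setting this equal to 50.6 atm^-1 and taking the physical root (0 < X < 1) gives X = 0.825.
Then n_R = 0.175, n_T = 2.17, so y_R = 0.080.

y_R = 0.080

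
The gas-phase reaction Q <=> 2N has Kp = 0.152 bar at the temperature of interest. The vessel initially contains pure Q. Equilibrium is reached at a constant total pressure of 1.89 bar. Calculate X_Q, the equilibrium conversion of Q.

X = 0.140

Let X = conversion of Q (basis 1 mol Q); extent of reaction ξ = X.
At extent ξ: n_Q = 1 − X; n_N = 2X.
n_T = Σnᵢ = 1 + X.
Mole fractions y_i = n_i/n_T; Kp = p_N^2 / (p_Q) with p_i = y_i·P.
Equating to 0.152 bar and solving on 0 < X < 1: X = 0.140.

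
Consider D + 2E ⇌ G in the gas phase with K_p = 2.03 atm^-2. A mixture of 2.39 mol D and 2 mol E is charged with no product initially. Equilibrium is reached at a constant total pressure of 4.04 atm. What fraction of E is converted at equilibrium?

Take 2 mol E as basis and let X be its fractional conversion, so ξ = X.
Moles: n_D = 2.39 − X; n_E = 2 − 2X; n_G = X.
Summing: n_T = 4.39 − 2X.
y_i = n_i/n_T, p_i = y_i·P. K_p = p_G / (p_D p_E^2).
Equating to 2.03 atm^-2 and solving on 0 < X < 1: X = 0.827.

X = 0.827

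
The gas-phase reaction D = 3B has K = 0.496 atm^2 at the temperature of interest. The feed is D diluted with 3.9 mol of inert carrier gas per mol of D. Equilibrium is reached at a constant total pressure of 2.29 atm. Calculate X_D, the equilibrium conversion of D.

Let X = conversion of D (basis 1 mol D); extent of reaction ξ = X.
Species balance: n_D = 1 − X; n_B = 3X; n_I = 3.9 (inert).
Summing: n_T = 4.9 + 2X.
y_i = n_i/n_T, p_i = y_i·P. K = p_B^3 / (p_D).
Equating to 0.496 atm^2 and solving on 0 < X < 1: X = 0.408.

X = 0.408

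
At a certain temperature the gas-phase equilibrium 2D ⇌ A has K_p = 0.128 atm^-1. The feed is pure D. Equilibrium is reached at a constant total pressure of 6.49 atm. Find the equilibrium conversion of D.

Basis: 1 mol D initially; let X = conversion of D. Extent ξ = 0.5X.
Mole table: n_D = 1 − X; n_A = 0.5X.
Summing: n_T = 1 − 0.5X.
y_i = n_i/n_T, p_i = y_i·P. K_p = p_A / (p_D^2).
Setting this equal to 0.128 atm^-1 and taking the physical root (0 < X < 1) gives X = 0.519.

X = 0.519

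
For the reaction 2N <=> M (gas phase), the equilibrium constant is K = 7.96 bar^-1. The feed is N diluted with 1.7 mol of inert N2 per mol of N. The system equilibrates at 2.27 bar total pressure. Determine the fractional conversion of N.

X = 0.777

Let X = conversion of N (basis 1 mol N); extent of reaction ξ = 0.5X.
At extent ξ: n_N = 1 − X; n_M = 0.5X; n_I = 1.7 (inert).
Summing: n_T = 2.7 − 0.5X.
y_i = n_i/n_T, p_i = y_i·P. K = p_M / (p_N^2).
Equating to 7.96 bar^-1 and solving on 0 < X < 1: X = 0.777.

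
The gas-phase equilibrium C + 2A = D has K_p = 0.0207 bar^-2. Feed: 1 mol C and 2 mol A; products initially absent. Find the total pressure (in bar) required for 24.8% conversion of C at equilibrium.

Basis: 1 mol C initially; let X = conversion of C. Extent ξ = X.
Species balance: n_C = 1 − X; n_A = 2 − 2X; n_D = X.
Summing: n_T = 3 − 2X.
K_p = p_D / (p_C p_A^2) with p_i = (n_i/n_T)·P.
At X = 0.248: the mole-fraction product g(X) = Π y_i^ν_i = 0.9141. Since K_p = g(X)·P^{-2}, P = (g/K_p)^(1/2) = (0.9141/0.0207)^(1/2) = 6.65 bar.

P = 6.65 bar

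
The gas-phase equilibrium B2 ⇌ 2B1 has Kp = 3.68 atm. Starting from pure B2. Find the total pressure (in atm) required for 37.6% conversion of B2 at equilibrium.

Take 1 mol B2 as basis and let X be its fractional conversion, so ξ = X.
Mole table: n_B2 = 1 − X; n_B1 = 2X.
Total moles n_T = 1 + X.
Kp = p_B1^2 / (p_B2) with p_i = (n_i/n_T)·P.
At X = 0.376: the mole-fraction product g(X) = Π y_i^ν_i = 0.6586. Since Kp = g(X)·P^{1}, P = (Kp/g)^(1/1) = (3.68/0.6586)^(1/1) = 5.59 atm.

P = 5.59 atm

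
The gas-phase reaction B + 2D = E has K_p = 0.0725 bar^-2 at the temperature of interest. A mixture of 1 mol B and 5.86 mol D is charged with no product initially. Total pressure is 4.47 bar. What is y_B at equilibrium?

Basis: 1 mol B initially; let X = conversion of B. Extent ξ = X.
Moles: n_B = 1 − X; n_D = 5.86 − 2X; n_E = X.
Total moles n_T = 6.86 − 2X.
Mole fractions y_i = n_i/n_T; K_p = p_E / (p_B p_D^2) with p_i = y_i·P.
Equating to 0.0725 bar^-2 and solving on 0 < X < 1: X = 0.499.
Then n_B = 0.501, n_T = 5.86, so y_B = 0.085.

y_B = 0.085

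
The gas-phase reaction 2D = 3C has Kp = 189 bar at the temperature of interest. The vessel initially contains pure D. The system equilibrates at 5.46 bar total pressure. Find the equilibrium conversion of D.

Basis: 1 mol D initially; let X = conversion of D. Extent ξ = 0.5X.
Species balance: n_D = 1 − X; n_C = 1.5X.
Total moles n_T = 1 + 0.5X.
With p_i = (n_i/n_T)P, Kp = p_C^3 / (p_D^2).
Equating to 189 bar and solving on 0 < X < 1: X = 0.808.

X = 0.808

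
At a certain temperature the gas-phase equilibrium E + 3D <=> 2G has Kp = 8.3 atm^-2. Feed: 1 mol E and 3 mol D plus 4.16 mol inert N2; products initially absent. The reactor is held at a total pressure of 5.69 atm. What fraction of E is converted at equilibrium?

X = 0.672

Let X = conversion of E (basis 1 mol E); extent of reaction ξ = X.
Species balance: n_E = 1 − X; n_D = 3 − 3X; n_G = 2X; n_I = 4.16 (inert).
n_T = Σnᵢ = 8.16 − 2X.
y_i = n_i/n_T, p_i = y_i·P. Kp = p_G^2 / (p_E p_D^3).
Substituting and setting equal to 8.3 atm^-2 gives a polynomial in X; the root in (0,1) is X = 0.672.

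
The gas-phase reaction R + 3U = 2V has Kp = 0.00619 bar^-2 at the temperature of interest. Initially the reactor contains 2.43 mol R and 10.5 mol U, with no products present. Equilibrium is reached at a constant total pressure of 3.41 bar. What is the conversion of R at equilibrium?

Let X = conversion of R (basis 2.43 mol R); extent of reaction ξ = 2.43X.
At extent ξ: n_R = 2.43 − 2.43X; n_U = 10.5 − 7.29X; n_V = 4.86X.
n_T = Σnᵢ = 12.9 − 4.86X.
With p_i = (n_i/n_T)P, Kp = p_V^2 / (p_R p_U^3).
Substituting and setting equal to 0.00619 bar^-2 gives a polynomial in X; the root in (0,1) is X = 0.180.

X = 0.180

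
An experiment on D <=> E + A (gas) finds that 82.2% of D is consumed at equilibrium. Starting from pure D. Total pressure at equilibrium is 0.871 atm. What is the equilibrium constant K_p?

Basis: 1 mol D initially; let X = conversion of D. Extent ξ = X.
Moles: n_D = 1 − X; n_E = X; n_A = X.
n_T = Σnᵢ = 1 + X.
At X = 0.822: n_D = 0.178, n_E = 0.822, n_A = 0.822, n_T = 1.82.
p_i = (n_i/n_T)·P. K_p = p_E p_A / (p_D) = 1.81 atm.

K_p = 1.81 atm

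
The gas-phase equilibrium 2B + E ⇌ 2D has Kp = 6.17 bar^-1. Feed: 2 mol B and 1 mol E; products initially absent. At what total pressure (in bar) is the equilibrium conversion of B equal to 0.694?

Let X = conversion of B (basis 2 mol B); extent of reaction ξ = X.
Moles: n_B = 2 − 2X; n_E = 1 − X; n_D = 2X.
n_T = Σnᵢ = 3 − X.
Kp = p_D^2 / (p_B^2 p_E) with p_i = (n_i/n_T)·P.
At X = 0.694: the mole-fraction product g(X) = Π y_i^ν_i = 38.76. Since Kp = g(X)·P^{-1}, P = (g/Kp)^(1/1) = (38.76/6.17)^(1/1) = 6.28 bar.

P = 6.28 bar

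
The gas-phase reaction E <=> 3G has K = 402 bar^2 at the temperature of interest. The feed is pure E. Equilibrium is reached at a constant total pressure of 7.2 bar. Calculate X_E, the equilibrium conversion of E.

Basis: 1 mol E initially; let X = conversion of E. Extent ξ = X.
Mole table: n_E = 1 − X; n_G = 3X.
n_T = Σnᵢ = 1 + 2X.
y_i = n_i/n_T, p_i = y_i·P. K = p_G^3 / (p_E).
Equating to 402 bar^2 and solving on 0 < X < 1: X = 0.760.

X = 0.760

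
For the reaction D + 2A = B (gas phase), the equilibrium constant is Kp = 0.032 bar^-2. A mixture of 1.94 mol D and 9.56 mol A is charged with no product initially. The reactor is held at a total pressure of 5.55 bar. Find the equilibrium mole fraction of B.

y_B = 0.076

Let X = conversion of D (basis 1.94 mol D); extent of reaction ξ = 1.94X.
Mole table: n_D = 1.94 − 1.94X; n_A = 9.56 − 3.88X; n_B = 1.94X.
Summing: n_T = 11.5 − 3.88X.
With p_i = (n_i/n_T)P, Kp = p_B / (p_D p_A^2).
This yields a degree-3 equation in X; solving on (0,1), X = 0.390.
Then n_B = 0.757, n_T = 9.99, so y_B = 0.076.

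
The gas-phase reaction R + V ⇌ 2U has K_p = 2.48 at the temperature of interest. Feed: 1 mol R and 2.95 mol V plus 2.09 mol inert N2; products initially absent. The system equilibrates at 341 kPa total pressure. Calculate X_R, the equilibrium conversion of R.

X = 0.676

Let X = conversion of R (basis 1 mol R); extent of reaction ξ = X.
Moles: n_R = 1 − X; n_V = 2.95 − X; n_U = 2X; n_I = 2.09 (inert).
n_T stays at 6.04 (no change in mole number).
y_i = n_i/n_T, p_i = y_i·P. K_p = p_U^2 / (p_R p_V).
Equating to 2.48 and solving on 0 < X < 1: X = 0.676.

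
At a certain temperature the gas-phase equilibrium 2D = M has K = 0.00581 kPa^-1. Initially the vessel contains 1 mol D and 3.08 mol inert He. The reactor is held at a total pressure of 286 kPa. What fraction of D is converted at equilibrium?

X = 0.355

Take 1 mol D as basis and let X be its fractional conversion, so ξ = 0.5X.
Species balance: n_D = 1 − X; n_M = 0.5X; n_I = 3.08 (inert).
Total moles n_T = 4.08 − 0.5X.
With p_i = (n_i/n_T)P, K = p_M / (p_D^2).
This yields a degree-2 equation in X; solving on (0,1), X = 0.355.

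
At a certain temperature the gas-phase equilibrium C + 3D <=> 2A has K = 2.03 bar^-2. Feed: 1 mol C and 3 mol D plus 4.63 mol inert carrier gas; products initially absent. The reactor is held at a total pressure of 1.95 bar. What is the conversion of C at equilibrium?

X = 0.367

Let X = conversion of C (basis 1 mol C); extent of reaction ξ = X.
At extent ξ: n_C = 1 − X; n_D = 3 − 3X; n_A = 2X; n_I = 4.63 (inert).
Total moles n_T = 8.63 − 2X.
With p_i = (n_i/n_T)P, K = p_A^2 / (p_C p_D^3).
Substituting and setting equal to 2.03 bar^-2 gives a polynomial in X; the root in (0,1) is X = 0.367.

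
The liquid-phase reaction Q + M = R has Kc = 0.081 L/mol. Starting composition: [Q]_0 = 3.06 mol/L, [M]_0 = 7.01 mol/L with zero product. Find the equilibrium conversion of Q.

Let X = conversion of Q; extent ξ = 3.06·X mol/L.
Concentrations: [Q] = 3.06 − 3.06X; [M] = 7.01 − 3.06X; [R] = 3.06X.
Kc = [R] / ([Q] [M]).
Solving Kc = 0.081 for X ∈ (0,1): X = 0.327.

X = 0.327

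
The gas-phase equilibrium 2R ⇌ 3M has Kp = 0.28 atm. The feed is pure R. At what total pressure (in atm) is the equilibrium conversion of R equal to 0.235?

P = 4.18 atm

Take 1 mol R as basis and let X be its fractional conversion, so ξ = 0.5X.
Moles: n_R = 1 − X; n_M = 1.5X.
n_T = Σnᵢ = 1 + 0.5X.
Kp = p_M^3 / (p_R^2) with p_i = (n_i/n_T)·P.
At X = 0.235: the mole-fraction product g(X) = Π y_i^ν_i = 0.06697. Since Kp = g(X)·P^{1}, P = (Kp/g)^(1/1) = (0.28/0.06697)^(1/1) = 4.18 atm.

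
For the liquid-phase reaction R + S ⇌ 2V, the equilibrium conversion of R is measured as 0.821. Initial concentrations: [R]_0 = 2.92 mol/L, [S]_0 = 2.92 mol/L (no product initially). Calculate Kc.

Kc = 84.1

Let X = conversion of R.
Concentrations: [R] = 2.92 − 2.92X; [S] = 2.92 − 2.92X; [V] = 5.84X.
At X = 0.821: [R] = 0.523, [S] = 0.523, [V] = 4.79.
Kc = [V]^2 / ([R] [S]) = 84.1.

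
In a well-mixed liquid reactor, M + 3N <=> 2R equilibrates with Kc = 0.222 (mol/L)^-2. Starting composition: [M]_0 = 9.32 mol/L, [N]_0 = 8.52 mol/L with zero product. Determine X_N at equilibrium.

X = 0.739

Let X = conversion of N; extent ξ = 8.52X/3 mol/L.
Concentrations: [M] = 9.32 − 2.84X; [N] = 8.52 − 8.52X; [R] = 5.68X.
Kc = [R]^2 / ([M] [N]^3).
This equals 0.222 at X = 0.739 (the root in 0 < X < 1).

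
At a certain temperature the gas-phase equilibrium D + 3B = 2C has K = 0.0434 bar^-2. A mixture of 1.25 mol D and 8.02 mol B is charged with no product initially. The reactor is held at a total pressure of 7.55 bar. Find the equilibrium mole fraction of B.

y_B = 0.723

Take 1.25 mol D as basis and let X be its fractional conversion, so ξ = 1.25X.
Mole table: n_D = 1.25 − 1.25X; n_B = 8.02 − 3.75X; n_C = 2.5X.
Total moles n_T = 9.27 − 2.5X.
With p_i = (n_i/n_T)P, K = p_C^2 / (p_D p_B^3).
Equating to 0.0434 bar^-2 and solving on 0 < X < 1: X = 0.677.
Then n_B = 5.48, n_T = 7.58, so y_B = 0.723.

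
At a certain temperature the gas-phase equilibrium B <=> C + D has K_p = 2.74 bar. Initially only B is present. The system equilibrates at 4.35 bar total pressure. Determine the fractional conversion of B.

Let X = conversion of B (basis 1 mol B); extent of reaction ξ = X.
At extent ξ: n_B = 1 − X; n_C = X; n_D = X.
n_T = Σnᵢ = 1 + X.
With p_i = (n_i/n_T)P, K_p = p_C p_D / (p_B).
Equating to 2.74 bar and solving on 0 < X < 1: X = 0.622.

X = 0.622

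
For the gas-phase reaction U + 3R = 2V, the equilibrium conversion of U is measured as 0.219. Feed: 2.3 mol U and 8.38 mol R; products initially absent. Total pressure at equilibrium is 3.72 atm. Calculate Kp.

Take 2.3 mol U as basis and let X be its fractional conversion, so ξ = 2.3X.
At extent ξ: n_U = 2.3 − 2.3X; n_R = 8.38 − 6.9X; n_V = 4.6X.
n_T = Σnᵢ = 10.7 − 4.6X.
At X = 0.219: n_U = 1.8, n_R = 6.87, n_V = 1.01, n_T = 9.67.
p_i = (n_i/n_T)·P. Kp = p_V^2 / (p_U p_R^3) = 0.0118 atm^-2.

Kp = 0.0118 atm^-2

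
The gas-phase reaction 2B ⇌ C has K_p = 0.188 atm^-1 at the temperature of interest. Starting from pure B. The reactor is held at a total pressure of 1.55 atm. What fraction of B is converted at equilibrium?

Take 1 mol B as basis and let X be its fractional conversion, so ξ = 0.5X.
At extent ξ: n_B = 1 − X; n_C = 0.5X.
n_T = Σnᵢ = 1 − 0.5X.
y_i = n_i/n_T, p_i = y_i·P. K_p = p_C / (p_B^2).
This yields a degree-2 equation in X; solving on (0,1), X = 0.320.

X = 0.320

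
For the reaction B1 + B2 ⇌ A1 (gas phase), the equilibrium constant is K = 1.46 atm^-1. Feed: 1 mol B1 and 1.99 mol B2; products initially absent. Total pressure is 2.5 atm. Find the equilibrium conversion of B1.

Basis: 1 mol B1 initially; let X = conversion of B1. Extent ξ = X.
Mole table: n_B1 = 1 − X; n_B2 = 1.99 − X; n_A1 = X.
Summing: n_T = 2.99 − X.
Mole fractions y_i = n_i/n_T; K = p_A1 / (p_B1 p_B2) with p_i = y_i·P.
Equating to 1.46 atm^-1 and solving on 0 < X < 1: X = 0.675.

X = 0.675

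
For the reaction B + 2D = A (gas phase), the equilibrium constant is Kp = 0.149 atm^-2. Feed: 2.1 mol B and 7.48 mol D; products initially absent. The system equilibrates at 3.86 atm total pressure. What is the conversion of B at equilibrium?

Basis: 2.1 mol B initially; let X = conversion of B. Extent ξ = 2.1X.
Mole table: n_B = 2.1 − 2.1X; n_D = 7.48 − 4.2X; n_A = 2.1X.
Total moles n_T = 9.58 − 4.2X.
Mole fractions y_i = n_i/n_T; Kp = p_A / (p_B p_D^2) with p_i = y_i·P.
Setting this equal to 0.149 atm^-2 and taking the physical root (0 < X < 1) gives X = 0.531.

X = 0.531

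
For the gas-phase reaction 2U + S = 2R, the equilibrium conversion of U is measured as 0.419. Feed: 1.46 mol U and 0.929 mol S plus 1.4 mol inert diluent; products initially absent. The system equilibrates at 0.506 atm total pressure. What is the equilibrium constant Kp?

Kp = 5.75 atm^-1

Basis: 1.46 mol U initially; let X = conversion of U. Extent ξ = 0.73X.
Mole table: n_U = 1.46 − 1.46X; n_S = 0.929 − 0.73X; n_R = 1.46X; n_I = 1.4 (inert).
Summing: n_T = 3.79 − 0.73X.
At X = 0.419: n_U = 0.848, n_S = 0.623, n_R = 0.612, n_T = 3.48.
p_i = (n_i/n_T)·P. Kp = p_R^2 / (p_U^2 p_S) = 5.75 atm^-1.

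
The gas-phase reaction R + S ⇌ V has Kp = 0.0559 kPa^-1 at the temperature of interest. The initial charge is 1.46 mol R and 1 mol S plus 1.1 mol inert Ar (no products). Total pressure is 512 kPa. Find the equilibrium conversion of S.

X = 0.864

Let X = conversion of S (basis 1 mol S); extent of reaction ξ = X.
Moles: n_R = 1.46 − X; n_S = 1 − X; n_V = X; n_I = 1.1 (inert).
Total moles n_T = 3.56 − X.
With p_i = (n_i/n_T)P, Kp = p_V / (p_R p_S).
Setting this equal to 0.0559 kPa^-1 and taking the physical root (0 < X < 1) gives X = 0.864.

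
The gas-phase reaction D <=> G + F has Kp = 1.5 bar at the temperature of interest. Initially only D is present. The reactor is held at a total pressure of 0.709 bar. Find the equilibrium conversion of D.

Let X = conversion of D (basis 1 mol D); extent of reaction ξ = X.
Moles: n_D = 1 − X; n_G = X; n_F = X.
n_T = Σnᵢ = 1 + X.
With p_i = (n_i/n_T)P, Kp = p_G p_F / (p_D).
Equating to 1.5 bar and solving on 0 < X < 1: X = 0.824.

X = 0.824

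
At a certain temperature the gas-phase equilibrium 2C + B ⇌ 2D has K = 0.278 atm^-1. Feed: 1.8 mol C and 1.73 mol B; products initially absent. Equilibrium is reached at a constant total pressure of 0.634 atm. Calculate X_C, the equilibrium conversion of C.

Take 1.8 mol C as basis and let X be its fractional conversion, so ξ = 0.9X.
Species balance: n_C = 1.8 − 1.8X; n_B = 1.73 − 0.9X; n_D = 1.8X.
n_T = Σnᵢ = 3.53 − 0.9X.
Mole fractions y_i = n_i/n_T; K = p_D^2 / (p_C^2 p_B) with p_i = y_i·P.
Setting this equal to 0.278 atm^-1 and taking the physical root (0 < X < 1) gives X = 0.222.

X = 0.222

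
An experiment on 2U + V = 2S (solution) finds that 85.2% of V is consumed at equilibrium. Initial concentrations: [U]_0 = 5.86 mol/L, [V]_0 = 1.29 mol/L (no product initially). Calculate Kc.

Kc = 1.89 L/mol

Let X = conversion of V.
Concentrations: [U] = 5.86 − 2.58X; [V] = 1.29 − 1.29X; [S] = 2.58X.
At X = 0.852: [U] = 3.66, [V] = 0.191, [S] = 2.2.
Kc = [S]^2 / ([U]^2 [V]) = 1.89 L/mol.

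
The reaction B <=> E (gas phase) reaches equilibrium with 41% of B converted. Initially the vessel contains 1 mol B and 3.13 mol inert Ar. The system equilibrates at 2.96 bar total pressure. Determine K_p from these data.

Basis: 1 mol B initially; let X = conversion of B. Extent ξ = X.
Species balance: n_B = 1 − X; n_E = X; n_I = 3.13 (inert).
n_T stays at 4.13 (no change in mole number).
At X = 0.41: n_B = 0.59, n_E = 0.41, n_T = 4.13.
p_i = (n_i/n_T)·P. K_p = p_E / (p_B) = 0.695.

K_p = 0.695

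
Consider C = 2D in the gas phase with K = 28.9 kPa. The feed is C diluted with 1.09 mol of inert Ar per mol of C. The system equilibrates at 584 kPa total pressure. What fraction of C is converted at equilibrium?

Let X = conversion of C (basis 1 mol C); extent of reaction ξ = X.
Moles: n_C = 1 − X; n_D = 2X; n_I = 1.09 (inert).
n_T = Σnᵢ = 2.09 + X.
With p_i = (n_i/n_T)P, K = p_D^2 / (p_C).
This yields a degree-2 equation in X; solving on (0,1), X = 0.153.

X = 0.153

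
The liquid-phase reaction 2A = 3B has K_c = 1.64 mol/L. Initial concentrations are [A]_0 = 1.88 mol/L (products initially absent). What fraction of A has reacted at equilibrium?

X = 0.435

Let X = conversion of A; extent ξ = 1.88X/2 mol/L.
Concentrations: [A] = 1.88 − 1.88X; [B] = 2.82X.
K_c = [B]^3 / ([A]^2).
Setting equal to 1.64 and solving for X on (0,1) gives X = 0.435.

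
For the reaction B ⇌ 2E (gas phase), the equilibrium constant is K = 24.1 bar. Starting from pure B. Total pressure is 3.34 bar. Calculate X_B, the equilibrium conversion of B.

X = 0.802

Basis: 1 mol B initially; let X = conversion of B. Extent ξ = X.
At extent ξ: n_B = 1 − X; n_E = 2X.
Total moles n_T = 1 + X.
With p_i = (n_i/n_T)P, K = p_E^2 / (p_B).
Equating to 24.1 bar and solving on 0 < X < 1: X = 0.802.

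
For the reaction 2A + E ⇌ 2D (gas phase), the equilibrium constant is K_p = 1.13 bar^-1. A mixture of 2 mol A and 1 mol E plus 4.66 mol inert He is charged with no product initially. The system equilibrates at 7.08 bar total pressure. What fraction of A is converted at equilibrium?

Take 2 mol A as basis and let X be its fractional conversion, so ξ = X.
Species balance: n_A = 2 − 2X; n_E = 1 − X; n_D = 2X; n_I = 4.66 (inert).
Summing: n_T = 7.66 − X.
y_i = n_i/n_T, p_i = y_i·P. K_p = p_D^2 / (p_A^2 p_E).
Substituting and setting equal to 1.13 bar^-1 gives a polynomial in X; the root in (0,1) is X = 0.441.

X = 0.441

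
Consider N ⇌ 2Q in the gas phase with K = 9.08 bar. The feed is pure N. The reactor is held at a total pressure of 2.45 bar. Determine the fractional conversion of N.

X = 0.693

Basis: 1 mol N initially; let X = conversion of N. Extent ξ = X.
Mole table: n_N = 1 − X; n_Q = 2X.
n_T = Σnᵢ = 1 + X.
Mole fractions y_i = n_i/n_T; K = p_Q^2 / (p_N) with p_i = y_i·P.
Setting this equal to 9.08 bar and taking the physical root (0 < X < 1) gives X = 0.693.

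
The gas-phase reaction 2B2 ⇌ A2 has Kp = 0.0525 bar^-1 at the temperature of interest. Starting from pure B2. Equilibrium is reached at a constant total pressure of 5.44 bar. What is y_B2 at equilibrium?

Take 1 mol B2 as basis and let X be its fractional conversion, so ξ = 0.5X.
Moles: n_B2 = 1 − X; n_A2 = 0.5X.
Summing: n_T = 1 − 0.5X.
y_i = n_i/n_T, p_i = y_i·P. Kp = p_A2 / (p_B2^2).
This yields a degree-2 equation in X; solving on (0,1), X = 0.317.
Then n_B2 = 0.683, n_T = 0.842, so y_B2 = 0.812.

y_B2 = 0.812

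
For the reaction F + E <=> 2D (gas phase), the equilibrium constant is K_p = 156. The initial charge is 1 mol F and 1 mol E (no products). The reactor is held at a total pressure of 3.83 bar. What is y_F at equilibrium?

y_F = 0.069

Take 1 mol F as basis and let X be its fractional conversion, so ξ = X.
At extent ξ: n_F = 1 − X; n_E = 1 − X; n_D = 2X.
n_T stays at 2 (no change in mole number).
y_i = n_i/n_T, p_i = y_i·P. K_p = p_D^2 / (p_F p_E).
Substituting and setting equal to 156 gives a polynomial in X; the root in (0,1) is X = 0.862.
Then n_F = 0.138, n_T = 2, so y_F = 0.069.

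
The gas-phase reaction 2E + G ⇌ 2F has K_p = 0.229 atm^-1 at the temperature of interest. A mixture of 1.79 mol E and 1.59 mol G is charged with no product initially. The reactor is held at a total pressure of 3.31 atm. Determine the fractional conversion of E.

Let X = conversion of E (basis 1.79 mol E); extent of reaction ξ = 0.895X.
At extent ξ: n_E = 1.79 − 1.79X; n_G = 1.59 − 0.895X; n_F = 1.79X.
n_T = Σnᵢ = 3.38 − 0.895X.
y_i = n_i/n_T, p_i = y_i·P. K_p = p_F^2 / (p_E^2 p_G).
This yields a degree-3 equation in X; solving on (0,1), X = 0.359.

X = 0.359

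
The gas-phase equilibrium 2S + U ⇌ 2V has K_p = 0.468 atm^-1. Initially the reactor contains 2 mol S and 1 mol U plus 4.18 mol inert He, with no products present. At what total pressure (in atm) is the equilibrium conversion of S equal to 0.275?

P = 2.93 atm

Take 2 mol S as basis and let X be its fractional conversion, so ξ = X.
At extent ξ: n_S = 2 − 2X; n_U = 1 − X; n_V = 2X; n_I = 4.18 (inert).
Total moles n_T = 7.18 − X.
K_p = p_V^2 / (p_S^2 p_U) with p_i = (n_i/n_T)·P.
At X = 0.275: the mole-fraction product g(X) = Π y_i^ν_i = 1.37. Since K_p = g(X)·P^{-1}, P = (g/K_p)^(1/1) = (1.37/0.468)^(1/1) = 2.93 atm.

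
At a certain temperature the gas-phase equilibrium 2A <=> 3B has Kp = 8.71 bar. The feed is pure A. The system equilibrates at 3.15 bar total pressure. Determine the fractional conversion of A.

X = 0.575

Take 1 mol A as basis and let X be its fractional conversion, so ξ = 0.5X.
At extent ξ: n_A = 1 − X; n_B = 1.5X.
Summing: n_T = 1 + 0.5X.
Mole fractions y_i = n_i/n_T; Kp = p_B^3 / (p_A^2) with p_i = y_i·P.
Equating to 8.71 bar and solving on 0 < X < 1: X = 0.575.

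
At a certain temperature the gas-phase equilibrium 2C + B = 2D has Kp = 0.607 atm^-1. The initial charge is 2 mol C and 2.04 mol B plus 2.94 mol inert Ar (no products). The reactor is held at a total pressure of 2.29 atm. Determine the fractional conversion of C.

Basis: 2 mol C initially; let X = conversion of C. Extent ξ = X.
Mole table: n_C = 2 − 2X; n_B = 2.04 − X; n_D = 2X; n_I = 2.94 (inert).
Summing: n_T = 6.98 − X.
Mole fractions y_i = n_i/n_T; Kp = p_D^2 / (p_C^2 p_B) with p_i = y_i·P.
Substituting and setting equal to 0.607 atm^-1 gives a polynomial in X; the root in (0,1) is X = 0.372.

X = 0.372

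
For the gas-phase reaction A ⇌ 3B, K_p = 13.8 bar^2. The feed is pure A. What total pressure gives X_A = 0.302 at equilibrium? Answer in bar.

P = 5.77 bar

Basis: 1 mol A initially; let X = conversion of A. Extent ξ = X.
Species balance: n_A = 1 − X; n_B = 3X.
n_T = Σnᵢ = 1 + 2X.
K_p = p_B^3 / (p_A) with p_i = (n_i/n_T)·P.
At X = 0.302: the mole-fraction product g(X) = Π y_i^ν_i = 0.4141. Since K_p = g(X)·P^{2}, P = (K_p/g)^(1/2) = (13.8/0.4141)^(1/2) = 5.77 bar.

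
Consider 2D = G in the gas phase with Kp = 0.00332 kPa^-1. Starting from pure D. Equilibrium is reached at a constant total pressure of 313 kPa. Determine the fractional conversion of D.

X = 0.560

Take 1 mol D as basis and let X be its fractional conversion, so ξ = 0.5X.
Mole table: n_D = 1 − X; n_G = 0.5X.
Summing: n_T = 1 − 0.5X.
Mole fractions y_i = n_i/n_T; Kp = p_G / (p_D^2) with p_i = y_i·P.
Setting this equal to 0.00332 kPa^-1 and taking the physical root (0 < X < 1) gives X = 0.560.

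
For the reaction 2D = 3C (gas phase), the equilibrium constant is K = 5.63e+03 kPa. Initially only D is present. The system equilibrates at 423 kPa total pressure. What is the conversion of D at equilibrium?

Take 1 mol D as basis and let X be its fractional conversion, so ξ = 0.5X.
Species balance: n_D = 1 − X; n_C = 1.5X.
Total moles n_T = 1 + 0.5X.
With p_i = (n_i/n_T)P, K = p_C^3 / (p_D^2).
Setting this equal to 5.63e+03 kPa and taking the physical root (0 < X < 1) gives X = 0.731.

X = 0.731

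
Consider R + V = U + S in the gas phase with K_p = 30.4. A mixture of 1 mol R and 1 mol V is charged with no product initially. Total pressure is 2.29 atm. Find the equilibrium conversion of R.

Take 1 mol R as basis and let X be its fractional conversion, so ξ = X.
Species balance: n_R = 1 − X; n_V = 1 − X; n_U = X; n_S = X.
n_T stays at 2 (no change in mole number).
Mole fractions y_i = n_i/n_T; K_p = p_U p_S / (p_R p_V) with p_i = y_i·P.
Equating to 30.4 and solving on 0 < X < 1: X = 0.846.

X = 0.846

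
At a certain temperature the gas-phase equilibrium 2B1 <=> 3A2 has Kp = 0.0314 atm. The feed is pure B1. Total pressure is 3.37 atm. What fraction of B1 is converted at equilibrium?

X = 0.131

Take 1 mol B1 as basis and let X be its fractional conversion, so ξ = 0.5X.
Mole table: n_B1 = 1 − X; n_A2 = 1.5X.
Summing: n_T = 1 + 0.5X.
With p_i = (n_i/n_T)P, Kp = p_A2^3 / (p_B1^2).
Equating to 0.0314 atm and solving on 0 < X < 1: X = 0.131.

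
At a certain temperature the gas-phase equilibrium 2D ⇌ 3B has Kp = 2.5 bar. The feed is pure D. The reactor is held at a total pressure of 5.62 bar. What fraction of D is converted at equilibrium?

X = 0.389

Basis: 1 mol D initially; let X = conversion of D. Extent ξ = 0.5X.
Moles: n_D = 1 − X; n_B = 1.5X.
n_T = Σnᵢ = 1 + 0.5X.
y_i = n_i/n_T, p_i = y_i·P. Kp = p_B^3 / (p_D^2).
Setting this equal to 2.5 bar and taking the physical root (0 < X < 1) gives X = 0.389.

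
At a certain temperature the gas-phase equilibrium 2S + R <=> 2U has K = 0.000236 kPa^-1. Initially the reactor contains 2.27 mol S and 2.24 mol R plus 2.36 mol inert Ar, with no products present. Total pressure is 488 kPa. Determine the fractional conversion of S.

Take 2.27 mol S as basis and let X be its fractional conversion, so ξ = 1.14X.
Mole table: n_S = 2.27 − 2.27X; n_R = 2.24 − 1.14X; n_U = 2.27X; n_I = 2.36 (inert).
Summing: n_T = 6.87 − 1.14X.
y_i = n_i/n_T, p_i = y_i·P. K = p_U^2 / (p_S^2 p_R).
Setting this equal to 0.000236 kPa^-1 and taking the physical root (0 < X < 1) gives X = 0.158.

X = 0.158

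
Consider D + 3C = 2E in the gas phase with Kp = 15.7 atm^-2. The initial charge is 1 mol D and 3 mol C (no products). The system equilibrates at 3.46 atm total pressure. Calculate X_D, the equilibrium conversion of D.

Basis: 1 mol D initially; let X = conversion of D. Extent ξ = X.
Moles: n_D = 1 − X; n_C = 3 − 3X; n_E = 2X.
Summing: n_T = 4 − 2X.
With p_i = (n_i/n_T)P, Kp = p_E^2 / (p_D p_C^3).
Substituting and setting equal to 15.7 atm^-2 gives a polynomial in X; the root in (0,1) is X = 0.769.

X = 0.769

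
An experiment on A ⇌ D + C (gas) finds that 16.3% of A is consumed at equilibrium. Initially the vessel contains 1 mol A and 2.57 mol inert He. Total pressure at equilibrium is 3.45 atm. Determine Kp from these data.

Let X = conversion of A (basis 1 mol A); extent of reaction ξ = X.
Species balance: n_A = 1 − X; n_D = X; n_C = X; n_I = 2.57 (inert).
Total moles n_T = 3.57 + X.
At X = 0.163: n_A = 0.837, n_D = 0.163, n_C = 0.163, n_T = 3.73.
p_i = (n_i/n_T)·P. Kp = p_D p_C / (p_A) = 0.0293 atm.

Kp = 0.0293 atm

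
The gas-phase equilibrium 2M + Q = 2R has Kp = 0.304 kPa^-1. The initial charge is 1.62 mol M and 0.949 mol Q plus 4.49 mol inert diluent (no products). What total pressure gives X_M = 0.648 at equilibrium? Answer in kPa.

Let X = conversion of M (basis 1.62 mol M); extent of reaction ξ = 0.81X.
Moles: n_M = 1.62 − 1.62X; n_Q = 0.949 − 0.81X; n_R = 1.62X; n_I = 4.49 (inert).
n_T = Σnᵢ = 7.06 − 0.81X.
Kp = p_R^2 / (p_M^2 p_Q) with p_i = (n_i/n_T)·P.
At X = 0.648: the mole-fraction product g(X) = Π y_i^ν_i = 52.21. Since Kp = g(X)·P^{-1}, P = (g/Kp)^(1/1) = (52.21/0.304)^(1/1) = 172 kPa.

P = 172 kPa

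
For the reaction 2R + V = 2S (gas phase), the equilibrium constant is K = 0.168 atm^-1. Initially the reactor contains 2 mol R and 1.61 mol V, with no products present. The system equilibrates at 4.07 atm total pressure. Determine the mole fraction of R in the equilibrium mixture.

y_R = 0.404

Basis: 2 mol R initially; let X = conversion of R. Extent ξ = X.
Moles: n_R = 2 − 2X; n_V = 1.61 − X; n_S = 2X.
Summing: n_T = 3.61 − X.
With p_i = (n_i/n_T)P, K = p_S^2 / (p_R^2 p_V).
Substituting and setting equal to 0.168 atm^-1 gives a polynomial in X; the root in (0,1) is X = 0.340.
Then n_R = 1.32, n_T = 3.27, so y_R = 0.404.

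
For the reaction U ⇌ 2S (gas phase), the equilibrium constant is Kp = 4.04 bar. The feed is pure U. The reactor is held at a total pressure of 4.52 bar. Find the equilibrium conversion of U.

Let X = conversion of U (basis 1 mol U); extent of reaction ξ = X.
Mole table: n_U = 1 − X; n_S = 2X.
Total moles n_T = 1 + X.
Mole fractions y_i = n_i/n_T; Kp = p_S^2 / (p_U) with p_i = y_i·P.
Substituting and setting equal to 4.04 bar gives a polynomial in X; the root in (0,1) is X = 0.427.

X = 0.427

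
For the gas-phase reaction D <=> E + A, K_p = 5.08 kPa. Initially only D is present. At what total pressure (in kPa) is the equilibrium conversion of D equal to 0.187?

P = 140 kPa

Let X = conversion of D (basis 1 mol D); extent of reaction ξ = X.
At extent ξ: n_D = 1 − X; n_E = X; n_A = X.
Total moles n_T = 1 + X.
K_p = p_E p_A / (p_D) with p_i = (n_i/n_T)·P.
At X = 0.187: the mole-fraction product g(X) = Π y_i^ν_i = 0.03624. Since K_p = g(X)·P^{1}, P = (K_p/g)^(1/1) = (5.08/0.03624)^(1/1) = 140 kPa.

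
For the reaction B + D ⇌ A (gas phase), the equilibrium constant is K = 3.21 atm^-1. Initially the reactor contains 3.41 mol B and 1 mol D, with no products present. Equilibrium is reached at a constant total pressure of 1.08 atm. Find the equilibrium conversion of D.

X = 0.717

Take 1 mol D as basis and let X be its fractional conversion, so ξ = X.
Species balance: n_B = 3.41 − X; n_D = 1 − X; n_A = X.
n_T = Σnᵢ = 4.41 − X.
Mole fractions y_i = n_i/n_T; K = p_A / (p_B p_D) with p_i = y_i·P.
Equating to 3.21 atm^-1 and solving on 0 < X < 1: X = 0.717.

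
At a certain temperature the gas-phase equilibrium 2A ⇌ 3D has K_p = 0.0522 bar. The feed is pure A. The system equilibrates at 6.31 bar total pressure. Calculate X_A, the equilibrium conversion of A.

Take 1 mol A as basis and let X be its fractional conversion, so ξ = 0.5X.
Moles: n_A = 1 − X; n_D = 1.5X.
n_T = Σnᵢ = 1 + 0.5X.
With p_i = (n_i/n_T)P, K_p = p_D^3 / (p_A^2).
Equating to 0.0522 bar and solving on 0 < X < 1: X = 0.126.

X = 0.126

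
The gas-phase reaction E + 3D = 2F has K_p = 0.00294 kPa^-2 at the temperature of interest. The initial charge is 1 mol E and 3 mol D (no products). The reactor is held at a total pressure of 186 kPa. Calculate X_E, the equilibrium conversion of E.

Basis: 1 mol E initially; let X = conversion of E. Extent ξ = X.
Species balance: n_E = 1 − X; n_D = 3 − 3X; n_F = 2X.
Summing: n_T = 4 − 2X.
y_i = n_i/n_T, p_i = y_i·P. K_p = p_F^2 / (p_E p_D^3).
Setting this equal to 0.00294 kPa^-2 and taking the physical root (0 < X < 1) gives X = 0.734.

X = 0.734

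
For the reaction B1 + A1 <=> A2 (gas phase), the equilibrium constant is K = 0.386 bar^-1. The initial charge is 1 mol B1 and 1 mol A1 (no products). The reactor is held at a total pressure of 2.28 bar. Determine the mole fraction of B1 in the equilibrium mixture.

Let X = conversion of B1 (basis 1 mol B1); extent of reaction ξ = X.
Moles: n_B1 = 1 − X; n_A1 = 1 − X; n_A2 = X.
Summing: n_T = 2 − X.
With p_i = (n_i/n_T)P, K = p_A2 / (p_B1 p_A1).
Setting this equal to 0.386 bar^-1 and taking the physical root (0 < X < 1) gives X = 0.271.
Then n_B1 = 0.729, n_T = 1.73, so y_B1 = 0.422.

y_B1 = 0.422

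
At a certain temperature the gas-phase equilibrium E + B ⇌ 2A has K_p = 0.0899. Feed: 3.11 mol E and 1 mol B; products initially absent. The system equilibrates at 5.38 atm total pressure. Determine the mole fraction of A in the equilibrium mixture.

y_A = 0.109

Basis: 1 mol B initially; let X = conversion of B. Extent ξ = X.
Moles: n_E = 3.11 − X; n_B = 1 − X; n_A = 2X.
Since Δν = 0, n_T = 4.11 throughout.
y_i = n_i/n_T, p_i = y_i·P. K_p = p_A^2 / (p_E p_B).
Setting this equal to 0.0899 and taking the physical root (0 < X < 1) gives X = 0.224.
Then n_A = 0.449, n_T = 4.11, so y_A = 0.109.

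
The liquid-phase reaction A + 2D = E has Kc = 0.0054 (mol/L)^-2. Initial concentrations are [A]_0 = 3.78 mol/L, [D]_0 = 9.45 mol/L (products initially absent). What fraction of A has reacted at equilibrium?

X = 0.240

Let X = conversion of A; extent ξ = 3.78·X mol/L.
Concentrations: [A] = 3.78 − 3.78X; [D] = 9.45 − 7.56X; [E] = 3.78X.
Kc = [E] / ([A] [D]^2).
Solving Kc = 0.0054 for X ∈ (0,1): X = 0.240.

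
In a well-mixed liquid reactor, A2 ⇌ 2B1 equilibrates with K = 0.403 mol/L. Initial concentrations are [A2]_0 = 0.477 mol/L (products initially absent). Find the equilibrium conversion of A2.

Let X = conversion of A2; extent ξ = 0.477·X mol/L.
Concentrations: [A2] = 0.477 − 0.477X; [B1] = 0.954X.
K = [B1]^2 / ([A2]).
This equals 0.403 at X = 0.366 (the root in 0 < X < 1).

X = 0.366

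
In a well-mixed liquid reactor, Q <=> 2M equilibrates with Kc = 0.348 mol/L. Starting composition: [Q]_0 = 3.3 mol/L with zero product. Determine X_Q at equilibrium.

X = 0.150

Let X = conversion of Q; extent ξ = 3.3·X mol/L.
Concentrations: [Q] = 3.3 − 3.3X; [M] = 6.6X.
Kc = [M]^2 / ([Q]).
Equating to 0.348 mol/L: the physical root is X = 0.150.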